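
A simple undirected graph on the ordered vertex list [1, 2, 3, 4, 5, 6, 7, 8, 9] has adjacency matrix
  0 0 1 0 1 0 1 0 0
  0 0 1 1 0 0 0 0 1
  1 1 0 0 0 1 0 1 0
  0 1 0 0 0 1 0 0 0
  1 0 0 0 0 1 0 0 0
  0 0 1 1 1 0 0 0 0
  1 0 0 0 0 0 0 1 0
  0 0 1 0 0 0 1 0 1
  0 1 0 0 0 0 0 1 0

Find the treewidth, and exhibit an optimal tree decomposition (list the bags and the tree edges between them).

Treewidth 3.
Bags: B1 = {1, 4, 5, 6}  B2 = {1, 3, 4, 6}  B3 = {1, 2, 3, 4}  B4 = {1, 2, 3, 7}  B5 = {2, 3, 7, 8}  B6 = {2, 7, 8, 9}
Tree: B1–B2, B2–B3, B3–B4, B4–B5, B5–B6

Every bag has size at most 4, so the width is 4 − 1 = 3 and tw(G) ≤ 3. For the lower bound: the 4 vertex sets {4,5,6}, {1}, {3}, {2,7,8,9} are disjoint, each induces a connected subgraph, and every pair is joined by at least one edge of G. Contracting each set to a single vertex therefore yields K_{4} as a minor, and since treewidth is minor-monotone, tw(G) ≥ tw(K_{4}) = 3. Combining the bounds, tw(G) = 3.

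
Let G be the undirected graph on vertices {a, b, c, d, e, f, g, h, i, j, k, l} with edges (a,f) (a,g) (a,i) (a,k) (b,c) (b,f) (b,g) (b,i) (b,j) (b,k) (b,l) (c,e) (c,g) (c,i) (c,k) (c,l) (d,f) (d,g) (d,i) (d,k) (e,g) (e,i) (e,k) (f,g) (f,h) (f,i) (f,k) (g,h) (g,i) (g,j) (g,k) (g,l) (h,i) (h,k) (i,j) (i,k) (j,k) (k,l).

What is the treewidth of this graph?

A width-4 tree decomposition is:
Bags: B1 = {d, f, g, i, k}  B2 = {b, f, g, i, k}  B3 = {b, c, g, i, k}  B4 = {c, e, g, i, k}  B5 = {b, c, g, k, l}  B6 = {a, f, g, i, k}  B7 = {b, g, i, j, k}  B8 = {f, g, h, i, k}
Tree: B1–B2, B2–B3, B3–B4, B3–B5, B2–B6, B3–B7, B1–B8
Each bag holds 5 vertices, so the decomposition has width 4, which upper-bounds the treewidth. For the lower bound, the 5 vertices {b, c, g, k, l} are pairwise adjacent, and any tree decomposition puts a clique entirely inside one bag — forcing width ≥ 4. Combining the bounds, tw(G) = 4.

4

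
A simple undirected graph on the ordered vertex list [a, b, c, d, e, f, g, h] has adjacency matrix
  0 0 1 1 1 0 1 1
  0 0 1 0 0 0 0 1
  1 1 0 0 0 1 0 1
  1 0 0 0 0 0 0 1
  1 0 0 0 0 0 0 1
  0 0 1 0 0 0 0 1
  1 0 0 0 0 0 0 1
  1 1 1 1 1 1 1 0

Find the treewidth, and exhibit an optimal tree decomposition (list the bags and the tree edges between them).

Treewidth 2.
One such decomposition:
Bags: B1 = {a, c, h}  B2 = {b, c, h}  B3 = {a, d, h}  B4 = {a, e, h}  B5 = {c, f, h}  B6 = {a, g, h}
Tree: B1–B2, B1–B3, B1–B4, B1–B5, B3–B6

Every bag has size at most 3, so the width is 3 − 1 = 2 and tw(G) ≤ 2. For the lower bound, the 3 vertices {a, d, h} are pairwise adjacent, and any tree decomposition puts a clique entirely inside one bag — forcing width ≥ 2. The upper and lower bounds meet at 2, so that is the treewidth.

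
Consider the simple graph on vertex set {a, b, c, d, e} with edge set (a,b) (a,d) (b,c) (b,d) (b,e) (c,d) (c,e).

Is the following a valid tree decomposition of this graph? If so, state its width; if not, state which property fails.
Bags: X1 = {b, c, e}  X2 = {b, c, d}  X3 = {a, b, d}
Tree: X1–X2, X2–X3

Yes; width 2.

Vertex coverage: the bags together contain {a, b, c, d, e}, the full vertex set. Edge coverage: each edge of G has both endpoints in at least one bag. Running intersection: for every vertex, the bags containing it form a connected subtree. All three properties hold, so this is a valid tree decomposition of width max|bag| − 1 = 2, and hence tw(G) ≤ 2.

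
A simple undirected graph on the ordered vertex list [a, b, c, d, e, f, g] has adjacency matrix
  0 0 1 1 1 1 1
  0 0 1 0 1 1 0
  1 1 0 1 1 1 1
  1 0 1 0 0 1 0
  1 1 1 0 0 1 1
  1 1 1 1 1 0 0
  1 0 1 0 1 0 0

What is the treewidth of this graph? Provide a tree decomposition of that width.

Treewidth 3.
One such decomposition:
Bags: B1 = {b, c, e, f}  B2 = {a, c, e, f}  B3 = {a, c, d, f}  B4 = {a, c, e, g}
Tree: B1–B2, B2–B3, B2–B4

Every bag has size at most 4, so the width is 4 − 1 = 3 and tw(G) ≤ 3. Conversely, {a, c, e, g} is a clique of size 4, and the vertices of any clique must share a bag in every tree decomposition; so some bag has ≥ 4 vertices and tw(G) ≥ 3. Hence tw(G) = 3 exactly.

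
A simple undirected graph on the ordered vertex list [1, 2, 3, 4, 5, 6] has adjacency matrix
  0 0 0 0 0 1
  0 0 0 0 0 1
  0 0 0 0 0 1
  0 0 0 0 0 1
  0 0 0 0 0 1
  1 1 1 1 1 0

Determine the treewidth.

1

A width-1 tree decomposition is:
Bags: B1 = {2, 6}  B2 = {5, 6}  B3 = {4, 6}  B4 = {3, 6}  B5 = {1, 6}
Tree: B1–B2, B1–B3, B1–B4, B1–B5
Every bag has size at most 2, so the width is 2 − 1 = 1 and tw(G) ≤ 1. Since G has at least one edge (e.g. 6–2), it is not an edgeless graph, so tw(G) ≥ 1. Combining the bounds, tw(G) = 1.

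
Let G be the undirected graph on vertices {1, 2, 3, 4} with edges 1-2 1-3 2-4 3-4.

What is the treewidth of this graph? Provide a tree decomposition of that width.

Every bag has size at most 3, so the width is 3 − 1 = 2 and tw(G) ≤ 2. Since 1–3–4–2–1 is a cycle in G, G is not acyclic. Forests are exactly the graphs of treewidth ≤ 1, so tw(G) ≥ 2. Hence tw(G) = 2 exactly.

Treewidth 2.
One such decomposition:
Bags: B1 = {1, 3, 4}  B2 = {1, 2, 4}
Tree: B1–B2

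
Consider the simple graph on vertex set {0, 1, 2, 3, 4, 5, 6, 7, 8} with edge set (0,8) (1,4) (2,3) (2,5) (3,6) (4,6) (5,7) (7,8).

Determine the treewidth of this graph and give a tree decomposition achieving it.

The largest bag has 2 vertices, giving width 1; this decomposition certifies tw(G) ≤ 1. G has an edge, so its treewidth is at least 1. The upper and lower bounds meet at 1, so that is the treewidth.

Treewidth 1.
One optimal decomposition is:
Bags: B1 = {1, 4}  B2 = {4, 6}  B3 = {3, 6}  B4 = {2, 3}  B5 = {2, 5}  B6 = {5, 7}  B7 = {7, 8}  B8 = {0, 8}
Tree: B1–B2, B2–B3, B3–B4, B4–B5, B5–B6, B6–B7, B7–B8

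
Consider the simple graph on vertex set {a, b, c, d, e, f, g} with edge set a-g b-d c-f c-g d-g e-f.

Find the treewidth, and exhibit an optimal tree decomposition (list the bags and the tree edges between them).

The largest bag has 2 vertices, giving width 1; this decomposition certifies tw(G) ≤ 1. G has an edge, so its treewidth is at least 1. Combining the bounds, tw(G) = 1.

Treewidth 1.
One optimal decomposition is:
Bags: B1 = {c, g}  B2 = {c, f}  B3 = {e, f}  B4 = {d, g}  B5 = {b, d}  B6 = {a, g}
Tree: B1–B2, B2–B3, B1–B4, B4–B5, B1–B6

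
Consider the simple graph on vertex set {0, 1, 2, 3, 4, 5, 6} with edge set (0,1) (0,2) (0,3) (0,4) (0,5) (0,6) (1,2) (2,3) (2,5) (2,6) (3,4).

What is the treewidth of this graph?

A width-2 tree decomposition is:
Bags: B1 = {0, 1, 2}  B2 = {0, 2, 3}  B3 = {0, 2, 5}  B4 = {0, 3, 4}  B5 = {0, 2, 6}
Tree: B1–B2, B1–B3, B2–B4, B3–B5
Every bag has size at most 3, so the width is 3 − 1 = 2 and tw(G) ≤ 2. For the lower bound, the 3 vertices {0, 1, 2} are pairwise adjacent, and any tree decomposition puts a clique entirely inside one bag — forcing width ≥ 2. The upper and lower bounds meet at 2, so that is the treewidth.

2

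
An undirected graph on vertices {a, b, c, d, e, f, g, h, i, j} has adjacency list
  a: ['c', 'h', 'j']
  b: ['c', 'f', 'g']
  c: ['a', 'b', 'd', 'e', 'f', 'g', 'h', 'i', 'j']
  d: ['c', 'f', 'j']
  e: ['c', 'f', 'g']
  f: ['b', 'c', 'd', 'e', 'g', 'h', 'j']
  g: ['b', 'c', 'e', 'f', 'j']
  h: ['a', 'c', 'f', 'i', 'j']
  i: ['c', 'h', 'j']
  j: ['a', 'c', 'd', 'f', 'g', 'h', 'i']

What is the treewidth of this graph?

3

A width-3 tree decomposition is:
Bags: B1 = {c, f, h, j}  B2 = {c, f, g, j}  B3 = {a, c, h, j}  B4 = {b, c, f, g}  B5 = {c, e, f, g}  B6 = {c, h, i, j}  B7 = {c, d, f, j}
Tree: B1–B2, B1–B3, B2–B4, B2–B5, B1–B6, B2–B7
Every bag has size at most 4, so the width is 4 − 1 = 3 and tw(G) ≤ 3. Conversely, {a, c, h, j} is a clique of size 4, and the vertices of any clique must share a bag in every tree decomposition; so some bag has ≥ 4 vertices and tw(G) ≥ 3. The upper and lower bounds meet at 3, so that is the treewidth.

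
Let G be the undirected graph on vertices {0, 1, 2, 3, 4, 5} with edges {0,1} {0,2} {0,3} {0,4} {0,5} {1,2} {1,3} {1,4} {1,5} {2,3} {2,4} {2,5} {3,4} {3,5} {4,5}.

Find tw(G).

A width-5 tree decomposition is:
Bags: B1 = {0, 1, 2, 3, 4, 5}
Tree: (single bag)
With just one bag of size 6, the width is 6 − 1 = 5, so tw(G) ≤ 5. For the lower bound, the 6 vertices {0, 1, 2, 3, 4, 5} are pairwise adjacent, and any tree decomposition puts a clique entirely inside one bag — forcing width ≥ 5. Combining the bounds, tw(G) = 5.

5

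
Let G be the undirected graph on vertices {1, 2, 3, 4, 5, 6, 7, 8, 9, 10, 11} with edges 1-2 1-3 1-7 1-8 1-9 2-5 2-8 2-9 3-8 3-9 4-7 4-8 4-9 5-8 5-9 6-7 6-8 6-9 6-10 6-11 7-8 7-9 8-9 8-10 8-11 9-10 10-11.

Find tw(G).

A width-3 tree decomposition is:
Bags: B1 = {6, 7, 8, 9}  B2 = {1, 7, 8, 9}  B3 = {6, 8, 9, 10}  B4 = {1, 3, 8, 9}  B5 = {1, 2, 8, 9}  B6 = {6, 8, 10, 11}  B7 = {2, 5, 8, 9}  B8 = {4, 7, 8, 9}
Tree: B1–B2, B1–B3, B2–B4, B4–B5, B3–B6, B5–B7, B2–B8
The largest bag has 4 vertices, giving width 3; this decomposition certifies tw(G) ≤ 3. For the lower bound, the 4 vertices {1, 2, 8, 9} are pairwise adjacent, and any tree decomposition puts a clique entirely inside one bag — forcing width ≥ 3. Combining the bounds, tw(G) = 3.

3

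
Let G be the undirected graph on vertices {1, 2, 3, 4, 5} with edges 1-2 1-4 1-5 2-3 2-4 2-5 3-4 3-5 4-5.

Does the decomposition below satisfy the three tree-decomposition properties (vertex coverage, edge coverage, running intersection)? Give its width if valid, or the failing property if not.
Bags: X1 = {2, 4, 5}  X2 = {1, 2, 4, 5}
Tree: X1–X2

A tree decomposition must satisfy three properties: every vertex lies in some bag; for every edge, both endpoints lie together in some bag; and for every vertex, the bags containing it form a connected subtree. Here vertex 3 appears in no bag, so the decomposition is invalid.

No — vertex 3 appears in no bag.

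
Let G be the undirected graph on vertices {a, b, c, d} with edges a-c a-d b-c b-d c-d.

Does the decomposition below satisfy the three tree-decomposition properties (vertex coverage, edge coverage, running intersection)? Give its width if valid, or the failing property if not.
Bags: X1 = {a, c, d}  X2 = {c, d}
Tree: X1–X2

No — vertex b appears in no bag.

A tree decomposition must satisfy three properties: every vertex lies in some bag; for every edge, both endpoints lie together in some bag; and for every vertex, the bags containing it form a connected subtree. Here vertex b appears in no bag, so the decomposition is invalid.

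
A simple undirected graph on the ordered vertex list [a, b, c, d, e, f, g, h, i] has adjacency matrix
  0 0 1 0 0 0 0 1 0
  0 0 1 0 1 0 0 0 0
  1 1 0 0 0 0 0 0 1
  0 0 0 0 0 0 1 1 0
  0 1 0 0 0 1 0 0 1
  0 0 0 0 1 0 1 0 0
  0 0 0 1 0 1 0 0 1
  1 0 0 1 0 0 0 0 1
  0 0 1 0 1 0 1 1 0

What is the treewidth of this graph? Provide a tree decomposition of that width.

Treewidth 3.
Bags: B1 = {b, c, e, f}  B2 = {c, e, f, i}  B3 = {c, f, g, i}  B4 = {a, c, g, i}  B5 = {a, g, h, i}  B6 = {a, d, g, h}
Tree: B1–B2, B2–B3, B3–B4, B4–B5, B5–B6

Every bag has size at most 4, so the width is 4 − 1 = 3 and tw(G) ≤ 3. For the lower bound: the 4 vertex sets {b,e,f}, {c}, {i}, {a,d,g,h} are disjoint, each induces a connected subgraph, and every pair is joined by at least one edge of G. Contracting each set to a single vertex therefore yields K_{4} as a minor, and since treewidth is minor-monotone, tw(G) ≥ tw(K_{4}) = 3. Therefore the treewidth is 3.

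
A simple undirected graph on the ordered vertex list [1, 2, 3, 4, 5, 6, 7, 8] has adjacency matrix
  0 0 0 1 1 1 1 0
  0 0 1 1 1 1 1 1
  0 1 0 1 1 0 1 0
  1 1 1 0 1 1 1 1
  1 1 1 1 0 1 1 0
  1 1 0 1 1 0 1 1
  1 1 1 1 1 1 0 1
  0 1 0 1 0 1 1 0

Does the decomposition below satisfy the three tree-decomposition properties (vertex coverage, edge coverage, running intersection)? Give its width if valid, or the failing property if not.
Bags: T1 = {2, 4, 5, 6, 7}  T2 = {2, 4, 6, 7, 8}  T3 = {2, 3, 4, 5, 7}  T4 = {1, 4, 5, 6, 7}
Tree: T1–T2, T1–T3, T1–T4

Checking the three conditions: (i) the bags cover all of {1, 2, 3, 4, 5, 6, 7, 8}; (ii) for each edge, some bag contains both endpoints; (iii) the bags containing any fixed vertex form a subtree. All hold, so the decomposition is valid with width 5 − 1 = 4.

Yes; width 4.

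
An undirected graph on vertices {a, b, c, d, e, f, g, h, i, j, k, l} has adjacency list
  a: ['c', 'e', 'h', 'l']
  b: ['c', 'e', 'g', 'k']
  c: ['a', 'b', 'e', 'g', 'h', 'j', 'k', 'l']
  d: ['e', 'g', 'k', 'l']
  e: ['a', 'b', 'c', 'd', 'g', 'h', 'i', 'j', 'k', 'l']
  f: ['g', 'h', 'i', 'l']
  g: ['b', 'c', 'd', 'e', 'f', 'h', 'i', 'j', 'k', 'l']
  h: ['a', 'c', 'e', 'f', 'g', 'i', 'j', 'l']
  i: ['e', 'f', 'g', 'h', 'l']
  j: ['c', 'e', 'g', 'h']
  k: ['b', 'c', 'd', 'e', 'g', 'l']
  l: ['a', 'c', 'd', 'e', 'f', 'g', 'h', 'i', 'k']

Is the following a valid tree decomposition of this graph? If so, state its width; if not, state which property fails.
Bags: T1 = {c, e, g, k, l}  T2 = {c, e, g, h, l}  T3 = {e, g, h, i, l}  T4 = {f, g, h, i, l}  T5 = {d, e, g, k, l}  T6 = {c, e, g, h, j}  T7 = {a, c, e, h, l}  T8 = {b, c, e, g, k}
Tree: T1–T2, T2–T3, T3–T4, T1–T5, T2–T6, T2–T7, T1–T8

Yes; width 4.

Checking the three conditions: (i) the bags cover all of {a, b, c, d, e, f, g, h, i, j, k, l}; (ii) for each edge, some bag contains both endpoints; (iii) the bags containing any fixed vertex form a subtree. All hold, so the decomposition is valid with width 5 − 1 = 4.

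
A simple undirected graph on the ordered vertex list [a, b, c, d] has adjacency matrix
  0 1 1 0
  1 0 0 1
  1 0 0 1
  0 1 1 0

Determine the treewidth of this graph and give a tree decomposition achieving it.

Treewidth 2.
Bags: B1 = {a, b, d}  B2 = {a, c, d}
Tree: B1–B2

The largest bag has 3 vertices, giving width 2; this decomposition certifies tw(G) ≤ 2. Since a–b–d–c–a is a cycle in G, G is not acyclic. Forests are exactly the graphs of treewidth ≤ 1, so tw(G) ≥ 2. The upper and lower bounds meet at 2, so that is the treewidth.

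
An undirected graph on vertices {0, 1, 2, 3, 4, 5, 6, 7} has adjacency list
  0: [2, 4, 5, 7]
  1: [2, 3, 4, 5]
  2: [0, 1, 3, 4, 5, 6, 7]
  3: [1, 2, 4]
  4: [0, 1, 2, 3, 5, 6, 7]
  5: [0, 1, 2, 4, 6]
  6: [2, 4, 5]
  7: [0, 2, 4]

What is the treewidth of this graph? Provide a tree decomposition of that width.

The largest bag has 4 vertices, giving width 3; this decomposition certifies tw(G) ≤ 3. Conversely, {1, 2, 3, 4} is a clique of size 4, and the vertices of any clique must share a bag in every tree decomposition; so some bag has ≥ 4 vertices and tw(G) ≥ 3. Hence tw(G) = 3 exactly.

Treewidth 3.
Bags: B1 = {0, 2, 4, 5}  B2 = {0, 2, 4, 7}  B3 = {1, 2, 4, 5}  B4 = {2, 4, 5, 6}  B5 = {1, 2, 3, 4}
Tree: B1–B2, B1–B3, B1–B4, B3–B5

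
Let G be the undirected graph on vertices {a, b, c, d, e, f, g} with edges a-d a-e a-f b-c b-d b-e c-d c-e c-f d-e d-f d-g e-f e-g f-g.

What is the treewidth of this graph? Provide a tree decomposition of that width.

Treewidth 3.
One such decomposition:
Bags: B1 = {c, d, e, f}  B2 = {b, c, d, e}  B3 = {d, e, f, g}  B4 = {a, d, e, f}
Tree: B1–B2, B1–B3, B3–B4

Each bag holds 4 vertices, so the decomposition has width 3, which upper-bounds the treewidth. Conversely, {d, e, f, g} is a clique of size 4, and the vertices of any clique must share a bag in every tree decomposition; so some bag has ≥ 4 vertices and tw(G) ≥ 3. Hence tw(G) = 3 exactly.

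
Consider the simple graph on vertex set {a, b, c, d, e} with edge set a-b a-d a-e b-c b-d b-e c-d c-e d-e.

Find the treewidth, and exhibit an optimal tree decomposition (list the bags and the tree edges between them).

Treewidth 3.
One optimal decomposition is:
Bags: B1 = {a, b, d, e}  B2 = {b, c, d, e}
Tree: B1–B2

The largest bag has 4 vertices, giving width 3; this decomposition certifies tw(G) ≤ 3. For the lower bound, the 4 vertices {b, c, d, e} are pairwise adjacent, and any tree decomposition puts a clique entirely inside one bag — forcing width ≥ 3. Therefore the treewidth is 3.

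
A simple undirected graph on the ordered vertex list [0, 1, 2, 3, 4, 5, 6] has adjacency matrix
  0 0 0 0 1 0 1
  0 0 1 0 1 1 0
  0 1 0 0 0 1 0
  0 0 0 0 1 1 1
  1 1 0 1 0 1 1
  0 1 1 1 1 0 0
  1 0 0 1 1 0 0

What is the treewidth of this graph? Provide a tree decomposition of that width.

Every bag has size at most 3, so the width is 3 − 1 = 2 and tw(G) ≤ 2. On the other hand G contains the 3-clique {1, 2, 5}. A clique must lie in a single bag of any decomposition, so no decomposition can have width below 2. Hence tw(G) = 2 exactly.

Treewidth 2.
Bags: B1 = {1, 4, 5}  B2 = {3, 4, 5}  B3 = {1, 2, 5}  B4 = {3, 4, 6}  B5 = {0, 4, 6}
Tree: B1–B2, B1–B3, B2–B4, B4–B5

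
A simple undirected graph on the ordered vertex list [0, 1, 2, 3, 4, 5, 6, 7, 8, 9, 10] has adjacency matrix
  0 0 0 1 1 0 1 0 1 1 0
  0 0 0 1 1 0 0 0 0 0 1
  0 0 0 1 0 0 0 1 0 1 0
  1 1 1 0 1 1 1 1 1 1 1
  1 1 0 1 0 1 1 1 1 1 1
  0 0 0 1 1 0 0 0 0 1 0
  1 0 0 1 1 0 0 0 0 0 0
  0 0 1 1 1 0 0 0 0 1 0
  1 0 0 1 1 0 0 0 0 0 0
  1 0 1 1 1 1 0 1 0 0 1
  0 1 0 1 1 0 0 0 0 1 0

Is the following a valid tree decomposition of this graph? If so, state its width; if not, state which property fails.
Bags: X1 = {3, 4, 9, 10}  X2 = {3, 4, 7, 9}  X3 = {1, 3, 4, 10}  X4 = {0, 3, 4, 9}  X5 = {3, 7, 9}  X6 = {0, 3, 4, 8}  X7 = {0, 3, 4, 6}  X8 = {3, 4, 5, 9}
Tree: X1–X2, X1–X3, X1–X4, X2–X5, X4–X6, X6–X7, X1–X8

A tree decomposition must satisfy three properties: every vertex lies in some bag; for every edge, both endpoints lie together in some bag; and for every vertex, the bags containing it form a connected subtree. Here vertex 2 appears in no bag, so the decomposition is invalid.

No — vertex 2 appears in no bag.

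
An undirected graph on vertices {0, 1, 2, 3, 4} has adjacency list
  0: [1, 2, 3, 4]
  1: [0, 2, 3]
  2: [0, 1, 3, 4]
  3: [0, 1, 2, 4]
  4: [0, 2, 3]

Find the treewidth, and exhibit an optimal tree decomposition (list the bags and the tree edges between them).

Treewidth 3.
Bags: B1 = {0, 1, 2, 3}  B2 = {0, 2, 3, 4}
Tree: B1–B2

Each bag holds 4 vertices, so the decomposition has width 3, which upper-bounds the treewidth. On the other hand G contains the 4-clique {0, 1, 2, 3}. A clique must lie in a single bag of any decomposition, so no decomposition can have width below 3. Therefore the treewidth is 3.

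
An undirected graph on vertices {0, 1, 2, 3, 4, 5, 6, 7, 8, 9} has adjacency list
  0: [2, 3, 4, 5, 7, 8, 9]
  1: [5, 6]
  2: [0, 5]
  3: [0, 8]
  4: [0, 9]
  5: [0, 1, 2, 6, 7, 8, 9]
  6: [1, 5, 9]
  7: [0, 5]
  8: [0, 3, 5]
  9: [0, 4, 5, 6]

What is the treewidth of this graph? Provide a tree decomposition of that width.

The largest bag has 3 vertices, giving width 2; this decomposition certifies tw(G) ≤ 2. Conversely, {0, 3, 8} is a clique of size 3, and the vertices of any clique must share a bag in every tree decomposition; so some bag has ≥ 3 vertices and tw(G) ≥ 2. Therefore the treewidth is 2.

Treewidth 2.
Bags: B1 = {1, 5, 6}  B2 = {5, 6, 9}  B3 = {0, 5, 9}  B4 = {0, 4, 9}  B5 = {0, 5, 7}  B6 = {0, 2, 5}  B7 = {0, 5, 8}  B8 = {0, 3, 8}
Tree: B1–B2, B2–B3, B3–B4, B3–B5, B5–B6, B6–B7, B7–B8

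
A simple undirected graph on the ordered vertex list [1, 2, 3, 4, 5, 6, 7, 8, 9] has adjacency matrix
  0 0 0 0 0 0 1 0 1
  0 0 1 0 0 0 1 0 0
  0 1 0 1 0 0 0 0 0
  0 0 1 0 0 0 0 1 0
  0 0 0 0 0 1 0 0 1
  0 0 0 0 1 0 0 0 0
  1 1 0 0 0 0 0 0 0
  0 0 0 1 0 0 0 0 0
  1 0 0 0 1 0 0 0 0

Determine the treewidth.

A width-1 tree decomposition is:
Bags: B1 = {5, 6}  B2 = {5, 9}  B3 = {1, 9}  B4 = {1, 7}  B5 = {2, 7}  B6 = {2, 3}  B7 = {3, 4}  B8 = {4, 8}
Tree: B1–B2, B2–B3, B3–B4, B4–B5, B5–B6, B6–B7, B7–B8
Every bag has size at most 2, so the width is 2 − 1 = 1 and tw(G) ≤ 1. Any graph with an edge has treewidth ≥ 1, and G has the edge 6–5. Combining the bounds, tw(G) = 1.

1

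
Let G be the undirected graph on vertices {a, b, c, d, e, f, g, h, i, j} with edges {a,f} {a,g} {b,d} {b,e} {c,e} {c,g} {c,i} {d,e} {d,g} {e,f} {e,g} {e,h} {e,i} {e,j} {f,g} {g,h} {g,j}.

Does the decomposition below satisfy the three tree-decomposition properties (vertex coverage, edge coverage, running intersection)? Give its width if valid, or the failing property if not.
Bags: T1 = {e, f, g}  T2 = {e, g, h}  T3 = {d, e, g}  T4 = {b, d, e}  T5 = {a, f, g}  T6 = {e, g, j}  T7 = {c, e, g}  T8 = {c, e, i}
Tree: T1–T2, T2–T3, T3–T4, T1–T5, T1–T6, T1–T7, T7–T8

Yes; width 2.

Vertex coverage: the bags together contain {a, b, c, d, e, f, g, h, i, j}, the full vertex set. Edge coverage: each edge of G has both endpoints in at least one bag. Running intersection: for every vertex, the bags containing it form a connected subtree. All three properties hold, so this is a valid tree decomposition of width max|bag| − 1 = 2, and hence tw(G) ≤ 2.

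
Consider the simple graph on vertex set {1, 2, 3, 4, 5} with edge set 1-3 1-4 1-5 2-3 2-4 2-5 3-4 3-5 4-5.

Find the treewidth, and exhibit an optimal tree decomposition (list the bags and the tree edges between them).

Every bag has size at most 4, so the width is 4 − 1 = 3 and tw(G) ≤ 3. On the other hand G contains the 4-clique {1, 3, 4, 5}. A clique must lie in a single bag of any decomposition, so no decomposition can have width below 3. Combining the bounds, tw(G) = 3.

Treewidth 3.
Bags: B1 = {1, 3, 4, 5}  B2 = {2, 3, 4, 5}
Tree: B1–B2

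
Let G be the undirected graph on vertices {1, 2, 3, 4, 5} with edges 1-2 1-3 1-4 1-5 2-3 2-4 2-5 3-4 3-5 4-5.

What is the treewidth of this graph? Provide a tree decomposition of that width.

A single bag containing all 5 vertices is trivially a valid decomposition of width 4. On the other hand G contains the 5-clique {1, 2, 3, 4, 5}. A clique must lie in a single bag of any decomposition, so no decomposition can have width below 4. The upper and lower bounds meet at 4, so that is the treewidth.

Treewidth 4.
One optimal decomposition is:
Bags: B1 = {1, 2, 3, 4, 5}
Tree: (single bag)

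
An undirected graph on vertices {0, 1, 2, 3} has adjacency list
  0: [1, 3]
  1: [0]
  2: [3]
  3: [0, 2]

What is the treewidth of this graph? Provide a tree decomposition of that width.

Each bag holds 2 vertices, so the decomposition has width 1, which upper-bounds the treewidth. Any graph with an edge has treewidth ≥ 1, and G has the edge 1–0. Hence tw(G) = 1 exactly.

Treewidth 1.
Bags: B1 = {0, 1}  B2 = {0, 3}  B3 = {2, 3}
Tree: B1–B2, B2–B3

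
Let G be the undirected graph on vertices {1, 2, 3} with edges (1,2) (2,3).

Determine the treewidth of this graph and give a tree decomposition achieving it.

The largest bag has 2 vertices, giving width 1; this decomposition certifies tw(G) ≤ 1. G has an edge, so its treewidth is at least 1. Combining the bounds, tw(G) = 1.

Treewidth 1.
One optimal decomposition is:
Bags: B1 = {2, 3}  B2 = {1, 2}
Tree: B1–B2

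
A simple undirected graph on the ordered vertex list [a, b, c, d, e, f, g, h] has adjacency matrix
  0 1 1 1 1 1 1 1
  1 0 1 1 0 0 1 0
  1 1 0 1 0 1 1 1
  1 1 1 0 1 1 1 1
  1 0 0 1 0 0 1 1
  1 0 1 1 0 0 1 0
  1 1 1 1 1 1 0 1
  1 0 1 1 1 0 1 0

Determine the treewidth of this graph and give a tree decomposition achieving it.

Every bag has size at most 5, so the width is 5 − 1 = 4 and tw(G) ≤ 4. Conversely, {a, d, e, g, h} is a clique of size 5, and the vertices of any clique must share a bag in every tree decomposition; so some bag has ≥ 5 vertices and tw(G) ≥ 4. The upper and lower bounds meet at 4, so that is the treewidth.

Treewidth 4.
Bags: B1 = {a, d, e, g, h}  B2 = {a, c, d, g, h}  B3 = {a, b, c, d, g}  B4 = {a, c, d, f, g}
Tree: B1–B2, B2–B3, B3–B4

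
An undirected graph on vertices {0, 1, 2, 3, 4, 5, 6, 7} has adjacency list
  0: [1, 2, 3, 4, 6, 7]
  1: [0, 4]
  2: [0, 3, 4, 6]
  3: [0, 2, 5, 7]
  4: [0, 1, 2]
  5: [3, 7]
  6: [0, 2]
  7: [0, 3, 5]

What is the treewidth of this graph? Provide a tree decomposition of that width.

Treewidth 2.
One such decomposition:
Bags: B1 = {0, 2, 4}  B2 = {0, 2, 6}  B3 = {0, 2, 3}  B4 = {0, 3, 7}  B5 = {3, 5, 7}  B6 = {0, 1, 4}
Tree: B1–B2, B1–B3, B3–B4, B4–B5, B1–B6

The largest bag has 3 vertices, giving width 2; this decomposition certifies tw(G) ≤ 2. On the other hand G contains the 3-clique {0, 1, 4}. A clique must lie in a single bag of any decomposition, so no decomposition can have width below 2. Combining the bounds, tw(G) = 2.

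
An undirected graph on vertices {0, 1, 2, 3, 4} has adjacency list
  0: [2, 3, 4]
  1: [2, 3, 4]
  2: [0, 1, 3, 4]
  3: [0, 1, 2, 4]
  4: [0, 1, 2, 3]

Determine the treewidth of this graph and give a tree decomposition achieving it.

The largest bag has 4 vertices, giving width 3; this decomposition certifies tw(G) ≤ 3. For the lower bound, the 4 vertices {0, 2, 3, 4} are pairwise adjacent, and any tree decomposition puts a clique entirely inside one bag — forcing width ≥ 3. The upper and lower bounds meet at 3, so that is the treewidth.

Treewidth 3.
One such decomposition:
Bags: B1 = {1, 2, 3, 4}  B2 = {0, 2, 3, 4}
Tree: B1–B2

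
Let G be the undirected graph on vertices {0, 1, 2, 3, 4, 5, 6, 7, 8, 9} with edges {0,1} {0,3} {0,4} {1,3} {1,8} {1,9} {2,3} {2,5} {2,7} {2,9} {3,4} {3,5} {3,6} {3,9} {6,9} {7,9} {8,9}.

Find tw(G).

2

A width-2 tree decomposition is:
Bags: B1 = {2, 3, 9}  B2 = {2, 3, 5}  B3 = {3, 6, 9}  B4 = {1, 3, 9}  B5 = {0, 1, 3}  B6 = {0, 3, 4}  B7 = {1, 8, 9}  B8 = {2, 7, 9}
Tree: B1–B2, B1–B3, B1–B4, B4–B5, B5–B6, B4–B7, B1–B8
Each bag holds 3 vertices, so the decomposition has width 2, which upper-bounds the treewidth. For the lower bound, the 3 vertices {1, 8, 9} are pairwise adjacent, and any tree decomposition puts a clique entirely inside one bag — forcing width ≥ 2. Combining the bounds, tw(G) = 2.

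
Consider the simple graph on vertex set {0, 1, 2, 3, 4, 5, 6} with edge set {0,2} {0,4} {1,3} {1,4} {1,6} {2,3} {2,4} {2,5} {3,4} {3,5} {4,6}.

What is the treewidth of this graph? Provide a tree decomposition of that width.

Treewidth 2.
One optimal decomposition is:
Bags: B1 = {2, 3, 4}  B2 = {1, 3, 4}  B3 = {2, 3, 5}  B4 = {1, 4, 6}  B5 = {0, 2, 4}
Tree: B1–B2, B1–B3, B2–B4, B1–B5

Every bag has size at most 3, so the width is 3 − 1 = 2 and tw(G) ≤ 2. For the lower bound, the 3 vertices {0, 2, 4} are pairwise adjacent, and any tree decomposition puts a clique entirely inside one bag — forcing width ≥ 2. Therefore the treewidth is 2.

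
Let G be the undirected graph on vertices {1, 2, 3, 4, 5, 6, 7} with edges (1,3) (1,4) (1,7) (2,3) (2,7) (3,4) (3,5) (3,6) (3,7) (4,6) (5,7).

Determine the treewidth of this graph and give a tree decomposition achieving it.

Each bag holds 3 vertices, so the decomposition has width 2, which upper-bounds the treewidth. Conversely, {1, 3, 4} is a clique of size 3, and the vertices of any clique must share a bag in every tree decomposition; so some bag has ≥ 3 vertices and tw(G) ≥ 2. Hence tw(G) = 2 exactly.

Treewidth 2.
One optimal decomposition is:
Bags: B1 = {3, 5, 7}  B2 = {1, 3, 7}  B3 = {2, 3, 7}  B4 = {1, 3, 4}  B5 = {3, 4, 6}
Tree: B1–B2, B1–B3, B2–B4, B4–B5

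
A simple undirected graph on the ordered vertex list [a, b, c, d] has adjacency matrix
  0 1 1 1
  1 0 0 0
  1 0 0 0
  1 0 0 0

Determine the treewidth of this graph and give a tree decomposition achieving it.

The largest bag has 2 vertices, giving width 1; this decomposition certifies tw(G) ≤ 1. Any graph with an edge has treewidth ≥ 1, and G has the edge c–a. The upper and lower bounds meet at 1, so that is the treewidth.

Treewidth 1.
One optimal decomposition is:
Bags: B1 = {a, c}  B2 = {a, d}  B3 = {a, b}
Tree: B1–B2, B2–B3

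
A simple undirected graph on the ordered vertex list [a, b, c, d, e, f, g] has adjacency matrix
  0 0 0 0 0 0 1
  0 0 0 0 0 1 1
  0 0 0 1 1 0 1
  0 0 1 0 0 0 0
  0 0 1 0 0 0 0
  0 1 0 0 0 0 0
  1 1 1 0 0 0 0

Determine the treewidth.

1

A width-1 tree decomposition is:
Bags: B1 = {c, g}  B2 = {c, e}  B3 = {c, d}  B4 = {b, g}  B5 = {a, g}  B6 = {b, f}
Tree: B1–B2, B2–B3, B1–B4, B4–B5, B4–B6
Each bag holds 2 vertices, so the decomposition has width 1, which upper-bounds the treewidth. Any graph with an edge has treewidth ≥ 1, and G has the edge c–g. Therefore the treewidth is 1.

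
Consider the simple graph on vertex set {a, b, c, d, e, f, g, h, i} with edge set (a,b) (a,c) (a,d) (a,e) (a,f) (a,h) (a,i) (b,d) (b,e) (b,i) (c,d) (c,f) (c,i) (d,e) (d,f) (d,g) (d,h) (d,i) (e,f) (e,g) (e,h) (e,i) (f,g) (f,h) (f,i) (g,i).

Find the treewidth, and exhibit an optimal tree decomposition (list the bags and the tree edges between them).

The largest bag has 5 vertices, giving width 4; this decomposition certifies tw(G) ≤ 4. On the other hand G contains the 5-clique {a, d, e, f, h}. A clique must lie in a single bag of any decomposition, so no decomposition can have width below 4. Combining the bounds, tw(G) = 4.

Treewidth 4.
One such decomposition:
Bags: B1 = {a, d, e, f, i}  B2 = {a, d, e, f, h}  B3 = {a, b, d, e, i}  B4 = {d, e, f, g, i}  B5 = {a, c, d, f, i}
Tree: B1–B2, B1–B3, B1–B4, B1–B5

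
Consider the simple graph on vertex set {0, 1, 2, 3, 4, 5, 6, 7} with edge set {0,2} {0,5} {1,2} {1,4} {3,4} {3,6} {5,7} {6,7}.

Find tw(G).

2

A width-2 tree decomposition is:
Bags: B1 = {0, 2, 5}  B2 = {2, 5, 7}  B3 = {2, 6, 7}  B4 = {2, 3, 6}  B5 = {2, 3, 4}  B6 = {1, 2, 4}
Tree: B1–B2, B2–B3, B3–B4, B4–B5, B5–B6
The largest bag has 3 vertices, giving width 2; this decomposition certifies tw(G) ≤ 2. The edges 2–0–5–7–6–3–4–1–2 form a cycle, so G is not a tree and its treewidth is at least 2. Therefore the treewidth is 2.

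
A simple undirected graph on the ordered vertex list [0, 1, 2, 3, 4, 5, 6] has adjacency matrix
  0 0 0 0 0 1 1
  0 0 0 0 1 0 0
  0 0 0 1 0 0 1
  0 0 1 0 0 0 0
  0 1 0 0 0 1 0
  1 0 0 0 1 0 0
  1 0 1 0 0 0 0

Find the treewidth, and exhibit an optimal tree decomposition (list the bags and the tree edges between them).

The largest bag has 2 vertices, giving width 1; this decomposition certifies tw(G) ≤ 1. Any graph with an edge has treewidth ≥ 1, and G has the edge 3–2. The upper and lower bounds meet at 1, so that is the treewidth.

Treewidth 1.
Bags: B1 = {2, 3}  B2 = {2, 6}  B3 = {0, 6}  B4 = {0, 5}  B5 = {4, 5}  B6 = {1, 4}
Tree: B1–B2, B2–B3, B3–B4, B4–B5, B5–B6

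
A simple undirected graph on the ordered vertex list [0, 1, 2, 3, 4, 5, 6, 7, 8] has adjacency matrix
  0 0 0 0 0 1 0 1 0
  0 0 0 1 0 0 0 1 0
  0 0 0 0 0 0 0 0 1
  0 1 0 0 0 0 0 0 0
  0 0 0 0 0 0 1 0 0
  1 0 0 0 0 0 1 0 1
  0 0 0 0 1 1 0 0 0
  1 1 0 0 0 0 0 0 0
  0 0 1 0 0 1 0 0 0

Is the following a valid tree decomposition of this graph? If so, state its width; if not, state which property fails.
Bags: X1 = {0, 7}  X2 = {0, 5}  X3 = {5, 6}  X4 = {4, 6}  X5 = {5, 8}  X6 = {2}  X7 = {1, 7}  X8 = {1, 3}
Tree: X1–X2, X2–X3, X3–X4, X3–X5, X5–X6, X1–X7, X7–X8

A tree decomposition must satisfy three properties: every vertex lies in some bag; for every edge, both endpoints lie together in some bag; and for every vertex, the bags containing it form a connected subtree. Here edge (8,2) lies in no bag, so the decomposition is invalid.

No — edge (8,2) lies in no bag.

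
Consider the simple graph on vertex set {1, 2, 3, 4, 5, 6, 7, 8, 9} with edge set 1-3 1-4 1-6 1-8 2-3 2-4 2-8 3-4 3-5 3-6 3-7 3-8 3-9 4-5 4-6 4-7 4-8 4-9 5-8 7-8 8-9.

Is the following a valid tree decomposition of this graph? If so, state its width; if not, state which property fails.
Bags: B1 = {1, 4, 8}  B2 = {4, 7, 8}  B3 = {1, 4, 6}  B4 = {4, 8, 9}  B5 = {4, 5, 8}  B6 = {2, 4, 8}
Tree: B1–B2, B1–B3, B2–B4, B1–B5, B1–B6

No — vertex 3 appears in no bag.

A tree decomposition must satisfy three properties: every vertex lies in some bag; for every edge, both endpoints lie together in some bag; and for every vertex, the bags containing it form a connected subtree. Here vertex 3 appears in no bag, so the decomposition is invalid.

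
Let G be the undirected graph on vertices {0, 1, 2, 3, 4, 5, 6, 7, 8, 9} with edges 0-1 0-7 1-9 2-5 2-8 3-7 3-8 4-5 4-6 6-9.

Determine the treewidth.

2

A width-2 tree decomposition is:
Bags: B1 = {2, 4, 5}  B2 = {2, 4, 8}  B3 = {3, 4, 8}  B4 = {3, 4, 7}  B5 = {0, 4, 7}  B6 = {0, 1, 4}  B7 = {1, 4, 9}  B8 = {4, 6, 9}
Tree: B1–B2, B2–B3, B3–B4, B4–B5, B5–B6, B6–B7, B7–B8
Each bag holds 3 vertices, so the decomposition has width 2, which upper-bounds the treewidth. For the lower bound, G contains the cycle 4–5–2–8–3–7–0–1–9–6–4, so G is not a forest; only forests have treewidth ≤ 1, hence tw(G) ≥ 2. Hence tw(G) = 2 exactly.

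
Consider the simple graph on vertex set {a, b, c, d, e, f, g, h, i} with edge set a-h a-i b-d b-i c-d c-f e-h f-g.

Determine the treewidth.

1

A width-1 tree decomposition is:
Bags: B1 = {f, g}  B2 = {c, f}  B3 = {c, d}  B4 = {b, d}  B5 = {b, i}  B6 = {a, i}  B7 = {a, h}  B8 = {e, h}
Tree: B1–B2, B2–B3, B3–B4, B4–B5, B5–B6, B6–B7, B7–B8
Each bag holds 2 vertices, so the decomposition has width 1, which upper-bounds the treewidth. Since G has at least one edge (e.g. g–f), it is not an edgeless graph, so tw(G) ≥ 1. Combining the bounds, tw(G) = 1.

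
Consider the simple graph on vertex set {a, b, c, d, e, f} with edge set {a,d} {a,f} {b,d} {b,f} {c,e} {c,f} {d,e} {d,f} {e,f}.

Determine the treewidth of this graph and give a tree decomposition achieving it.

Treewidth 2.
One optimal decomposition is:
Bags: B1 = {b, d, f}  B2 = {a, d, f}  B3 = {d, e, f}  B4 = {c, e, f}
Tree: B1–B2, B1–B3, B3–B4

Every bag has size at most 3, so the width is 3 − 1 = 2 and tw(G) ≤ 2. Conversely, {d, e, f} is a clique of size 3, and the vertices of any clique must share a bag in every tree decomposition; so some bag has ≥ 3 vertices and tw(G) ≥ 2. The upper and lower bounds meet at 2, so that is the treewidth.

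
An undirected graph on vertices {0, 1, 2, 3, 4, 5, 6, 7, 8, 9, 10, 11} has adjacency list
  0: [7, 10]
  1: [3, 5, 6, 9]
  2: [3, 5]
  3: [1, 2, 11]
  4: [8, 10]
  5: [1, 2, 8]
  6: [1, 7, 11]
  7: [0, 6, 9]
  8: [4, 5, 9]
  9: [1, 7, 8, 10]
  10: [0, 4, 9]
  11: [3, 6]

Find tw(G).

A width-3 tree decomposition is:
Bags: B1 = {0, 4, 8, 10}  B2 = {0, 8, 9, 10}  B3 = {0, 7, 8, 9}  B4 = {5, 7, 8, 9}  B5 = {1, 5, 7, 9}  B6 = {1, 5, 6, 7}  B7 = {1, 2, 5, 6}  B8 = {1, 2, 3, 6}  B9 = {2, 3, 6, 11}
Tree: B1–B2, B2–B3, B3–B4, B4–B5, B5–B6, B6–B7, B7–B8, B8–B9
Each bag holds 4 vertices, so the decomposition has width 3, which upper-bounds the treewidth. For the lower bound: the 4 vertex sets {0,4,10}, {8}, {9}, {1,5,6,7} are disjoint, each induces a connected subgraph, and every pair is joined by at least one edge of G. Contracting each set to a single vertex therefore yields K_{4} as a minor, and since treewidth is minor-monotone, tw(G) ≥ tw(K_{4}) = 3. Hence tw(G) = 3 exactly.

3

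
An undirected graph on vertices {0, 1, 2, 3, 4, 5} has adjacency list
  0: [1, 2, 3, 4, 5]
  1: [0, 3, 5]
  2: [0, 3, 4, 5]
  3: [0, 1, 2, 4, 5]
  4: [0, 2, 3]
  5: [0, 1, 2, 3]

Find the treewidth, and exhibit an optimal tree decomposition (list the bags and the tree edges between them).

Treewidth 3.
Bags: B1 = {0, 1, 3, 5}  B2 = {0, 2, 3, 5}  B3 = {0, 2, 3, 4}
Tree: B1–B2, B2–B3

Every bag has size at most 4, so the width is 4 − 1 = 3 and tw(G) ≤ 3. On the other hand G contains the 4-clique {0, 1, 3, 5}. A clique must lie in a single bag of any decomposition, so no decomposition can have width below 3. Combining the bounds, tw(G) = 3.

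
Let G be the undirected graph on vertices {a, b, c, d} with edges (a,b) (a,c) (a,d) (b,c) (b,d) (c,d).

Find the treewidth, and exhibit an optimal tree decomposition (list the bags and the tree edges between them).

Treewidth 3.
One optimal decomposition is:
Bags: B1 = {a, b, c, d}
Tree: (single bag)

A single bag containing all 4 vertices is trivially a valid decomposition of width 3. For the lower bound, the 4 vertices {a, b, c, d} are pairwise adjacent, and any tree decomposition puts a clique entirely inside one bag — forcing width ≥ 3. The upper and lower bounds meet at 3, so that is the treewidth.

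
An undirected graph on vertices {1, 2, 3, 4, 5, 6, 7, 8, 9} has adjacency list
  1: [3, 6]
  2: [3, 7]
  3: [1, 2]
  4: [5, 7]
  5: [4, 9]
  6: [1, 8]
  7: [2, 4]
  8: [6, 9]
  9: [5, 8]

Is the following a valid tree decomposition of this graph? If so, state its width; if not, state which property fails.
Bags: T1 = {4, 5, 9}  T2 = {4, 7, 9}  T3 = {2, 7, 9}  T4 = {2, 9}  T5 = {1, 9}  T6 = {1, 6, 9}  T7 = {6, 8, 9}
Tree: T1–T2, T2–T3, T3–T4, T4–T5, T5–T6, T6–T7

A tree decomposition must satisfy three properties: every vertex lies in some bag; for every edge, both endpoints lie together in some bag; and for every vertex, the bags containing it form a connected subtree. Here vertex 3 appears in no bag, so the decomposition is invalid.

No — vertex 3 appears in no bag.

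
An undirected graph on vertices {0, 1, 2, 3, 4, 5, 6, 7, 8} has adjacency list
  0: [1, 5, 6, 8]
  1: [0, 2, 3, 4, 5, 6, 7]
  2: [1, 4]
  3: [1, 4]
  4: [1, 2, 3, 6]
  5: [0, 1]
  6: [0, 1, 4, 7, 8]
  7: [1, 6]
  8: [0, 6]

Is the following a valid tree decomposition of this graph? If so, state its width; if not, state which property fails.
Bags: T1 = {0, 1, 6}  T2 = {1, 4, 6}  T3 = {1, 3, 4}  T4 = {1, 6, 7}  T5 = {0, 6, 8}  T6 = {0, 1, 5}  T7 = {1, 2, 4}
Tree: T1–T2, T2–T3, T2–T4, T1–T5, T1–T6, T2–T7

Yes; width 2.

Checking the three conditions: (i) the bags cover all of {0, 1, 2, 3, 4, 5, 6, 7, 8}; (ii) for each edge, some bag contains both endpoints; (iii) the bags containing any fixed vertex form a subtree. All hold, so the decomposition is valid with width 3 − 1 = 2.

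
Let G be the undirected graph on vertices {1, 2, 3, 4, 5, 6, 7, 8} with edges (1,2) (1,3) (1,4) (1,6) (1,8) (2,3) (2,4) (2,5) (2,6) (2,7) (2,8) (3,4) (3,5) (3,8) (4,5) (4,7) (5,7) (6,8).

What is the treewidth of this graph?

A width-3 tree decomposition is:
Bags: B1 = {1, 2, 3, 4}  B2 = {2, 3, 4, 5}  B3 = {2, 4, 5, 7}  B4 = {1, 2, 3, 8}  B5 = {1, 2, 6, 8}
Tree: B1–B2, B2–B3, B1–B4, B4–B5
The largest bag has 4 vertices, giving width 3; this decomposition certifies tw(G) ≤ 3. Conversely, {1, 2, 3, 8} is a clique of size 4, and the vertices of any clique must share a bag in every tree decomposition; so some bag has ≥ 4 vertices and tw(G) ≥ 3. Hence tw(G) = 3 exactly.

3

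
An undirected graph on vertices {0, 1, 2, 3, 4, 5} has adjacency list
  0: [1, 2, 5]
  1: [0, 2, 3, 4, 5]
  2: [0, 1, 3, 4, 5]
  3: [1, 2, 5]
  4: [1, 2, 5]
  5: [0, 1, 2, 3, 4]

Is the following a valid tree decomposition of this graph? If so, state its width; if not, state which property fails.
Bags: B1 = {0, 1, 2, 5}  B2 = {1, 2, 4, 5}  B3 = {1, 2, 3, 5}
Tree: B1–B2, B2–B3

Every vertex of G appears in some bag (union = {0, 1, 2, 3, 4, 5}); every edge is covered by a bag; and for each vertex v the set of bags containing v is connected in the bag tree. The decomposition is therefore valid. The largest bag has 4 vertices, so the width is 3.

Yes; width 3.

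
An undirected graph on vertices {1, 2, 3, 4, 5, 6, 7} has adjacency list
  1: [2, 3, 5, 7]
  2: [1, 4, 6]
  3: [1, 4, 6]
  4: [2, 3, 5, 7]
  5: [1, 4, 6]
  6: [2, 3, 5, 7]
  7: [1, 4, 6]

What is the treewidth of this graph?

A width-3 tree decomposition is:
Bags: B1 = {1, 2, 4, 6}  B2 = {1, 4, 5, 6}  B3 = {1, 3, 4, 6}  B4 = {1, 4, 6, 7}
Tree: B1–B2, B2–B3, B3–B4
Each bag holds 4 vertices, so the decomposition has width 3, which upper-bounds the treewidth. For the lower bound: the 4 vertex sets {2,6}, {1,5}, {4}, {3} are disjoint, each induces a connected subgraph, and every pair is joined by at least one edge of G. Contracting each set to a single vertex therefore yields K_{4} as a minor, and since treewidth is minor-monotone, tw(G) ≥ tw(K_{4}) = 3. Combining the bounds, tw(G) = 3.

3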